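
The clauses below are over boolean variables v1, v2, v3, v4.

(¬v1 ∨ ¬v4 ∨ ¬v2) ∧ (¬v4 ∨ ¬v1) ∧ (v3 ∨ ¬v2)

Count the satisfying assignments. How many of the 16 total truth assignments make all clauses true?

9

Split on v1, then v2.
  v1=T, v2=T: remaining (v3,v4) ∈ {(T,F)} — 1.
  v1=T, v2=F: remaining (v3,v4) ∈ {(F,F); (T,F)} — 2.
  v1=F, v2=T: remaining (v3,v4) ∈ {(T,F); (T,T)} — 2.
  v1=F, v2=F: remaining (v3,v4) ∈ {(F,F); (F,T); (T,F); (T,T)} — 4.
Total: 1 + 2 + 2 + 4 = 9.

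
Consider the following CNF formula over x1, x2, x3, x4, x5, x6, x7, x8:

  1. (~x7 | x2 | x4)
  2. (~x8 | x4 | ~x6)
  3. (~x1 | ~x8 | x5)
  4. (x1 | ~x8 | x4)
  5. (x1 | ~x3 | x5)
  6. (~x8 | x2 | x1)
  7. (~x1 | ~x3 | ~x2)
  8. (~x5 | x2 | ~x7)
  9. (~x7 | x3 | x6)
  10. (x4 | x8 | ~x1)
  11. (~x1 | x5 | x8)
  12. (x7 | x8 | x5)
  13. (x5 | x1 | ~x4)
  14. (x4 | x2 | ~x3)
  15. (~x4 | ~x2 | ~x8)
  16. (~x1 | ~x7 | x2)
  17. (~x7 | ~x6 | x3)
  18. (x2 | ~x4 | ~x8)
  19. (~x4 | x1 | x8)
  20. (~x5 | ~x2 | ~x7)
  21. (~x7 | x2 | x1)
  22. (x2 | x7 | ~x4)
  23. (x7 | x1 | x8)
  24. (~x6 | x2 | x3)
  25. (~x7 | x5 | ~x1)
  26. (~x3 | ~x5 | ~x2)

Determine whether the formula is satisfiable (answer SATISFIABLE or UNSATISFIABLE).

Set x1 = True and propagate.
Try x2 = True.
  then x3 is forced to False.
Branch on x4: take x4 = True.
  then x8 is forced to False.
  then x5 is forced to True.
  then x7 is forced to False.
x6 is now unconstrained; take x6 = True.
So x1=True, x2=True, x3=False, x4=True, x5=True, x6=True, x7=False, x8=False is a satisfying assignment.

SATISFIABLE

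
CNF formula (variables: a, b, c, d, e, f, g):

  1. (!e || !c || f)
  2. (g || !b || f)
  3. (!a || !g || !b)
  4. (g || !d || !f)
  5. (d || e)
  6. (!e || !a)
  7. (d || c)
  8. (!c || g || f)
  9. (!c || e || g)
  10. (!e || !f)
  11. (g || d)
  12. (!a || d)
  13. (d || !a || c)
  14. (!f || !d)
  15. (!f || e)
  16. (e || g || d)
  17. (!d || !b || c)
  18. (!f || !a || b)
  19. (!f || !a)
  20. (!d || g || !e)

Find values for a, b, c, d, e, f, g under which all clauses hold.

Pure literal: a appears only negated; assign a = False.
Branch on b: take b = False.
Set c = False and propagate.
  then d is forced to True.
  then f is forced to False.
Branch on e: take e = False.
g is now unconstrained; take g = True.
Every clause has at least one true literal under this assignment.

a = F  b = F  c = F  d = T  e = F  f = F  g = T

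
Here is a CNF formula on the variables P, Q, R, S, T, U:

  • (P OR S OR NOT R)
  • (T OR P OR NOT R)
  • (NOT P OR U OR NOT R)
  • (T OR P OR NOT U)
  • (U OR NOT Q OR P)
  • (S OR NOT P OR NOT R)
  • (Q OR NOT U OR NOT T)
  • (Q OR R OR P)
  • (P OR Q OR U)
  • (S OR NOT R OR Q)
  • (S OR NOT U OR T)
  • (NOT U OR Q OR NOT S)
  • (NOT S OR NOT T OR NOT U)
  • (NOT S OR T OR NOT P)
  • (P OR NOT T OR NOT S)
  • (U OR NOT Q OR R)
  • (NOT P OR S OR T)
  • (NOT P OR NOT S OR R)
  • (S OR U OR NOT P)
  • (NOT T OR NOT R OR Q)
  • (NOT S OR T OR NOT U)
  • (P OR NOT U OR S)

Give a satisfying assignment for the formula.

P=1, Q=1, R=0, S=0, T=1, U=1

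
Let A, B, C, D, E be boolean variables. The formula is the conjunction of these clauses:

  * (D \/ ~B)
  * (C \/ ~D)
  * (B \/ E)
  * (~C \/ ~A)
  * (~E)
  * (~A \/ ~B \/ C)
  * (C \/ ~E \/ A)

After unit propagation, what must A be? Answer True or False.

False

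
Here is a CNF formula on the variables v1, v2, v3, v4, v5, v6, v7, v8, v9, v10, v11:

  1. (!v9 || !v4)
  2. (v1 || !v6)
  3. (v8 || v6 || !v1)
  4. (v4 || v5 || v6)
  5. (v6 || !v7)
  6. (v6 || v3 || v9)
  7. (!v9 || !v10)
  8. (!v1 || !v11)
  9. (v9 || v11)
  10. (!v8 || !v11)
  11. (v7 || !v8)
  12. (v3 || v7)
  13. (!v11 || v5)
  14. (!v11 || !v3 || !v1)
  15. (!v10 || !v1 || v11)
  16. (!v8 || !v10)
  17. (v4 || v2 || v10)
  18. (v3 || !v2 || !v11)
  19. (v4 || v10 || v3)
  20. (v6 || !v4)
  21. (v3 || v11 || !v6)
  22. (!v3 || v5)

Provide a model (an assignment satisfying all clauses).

v1=T, v2=T, v3=T, v4=F, v5=T, v6=T, v7=F, v8=F, v9=T, v10=F, v11=F

Check each clause:
  1. (!v9 || !v4) — !v4 is true.
  2. (v1 || !v6) — v1 is true.
  3. (!v1 || v8 || v6) — v6 is true.
  4. (v6 || v4 || v5) — v5 is true.
  5. (v6 || !v7) — !v7 is true.
  6. (v9 || v6 || v3) — v9 is true.
  7. (!v9 || !v10) — !v10 is true.
  8. (!v1 || !v11) — !v11 is true.
  9. (v11 || v9) — v9 is true.
  10. (!v11 || !v8) — !v8 is true.
  11. (v7 || !v8) — !v8 is true.
  12. (v3 || v7) — v3 is true.
  13. (v5 || !v11) — v5 is true.
  14. (!v11 || !v1 || !v3) — !v11 is true.
  15. (!v10 || v11 || !v1) — !v10 is true.
  16. (!v8 || !v10) — !v8 is true.
  17. (v4 || v2 || v10) — v2 is true.
  18. (v3 || !v11 || !v2) — v3 is true.
  19. (v3 || v4 || v10) — v3 is true.
  20. (v6 || !v4) — !v4 is true.
  21. (v11 || v3 || !v6) — v3 is true.
  22. (v5 || !v3) — v5 is true.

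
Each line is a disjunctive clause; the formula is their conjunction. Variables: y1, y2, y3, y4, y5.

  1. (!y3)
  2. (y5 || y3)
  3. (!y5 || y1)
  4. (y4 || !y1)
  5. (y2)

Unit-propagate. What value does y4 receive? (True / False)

(!y3) stands alone — y3 = False.
From (y5 || y3) and y3 = False: y5 = True.
(y1 || !y5): since y5 = True, the clause reduces to (y1). y1 = True.
(y4 || !y1) with y1 = True leaves only y4, so y4 = True.

True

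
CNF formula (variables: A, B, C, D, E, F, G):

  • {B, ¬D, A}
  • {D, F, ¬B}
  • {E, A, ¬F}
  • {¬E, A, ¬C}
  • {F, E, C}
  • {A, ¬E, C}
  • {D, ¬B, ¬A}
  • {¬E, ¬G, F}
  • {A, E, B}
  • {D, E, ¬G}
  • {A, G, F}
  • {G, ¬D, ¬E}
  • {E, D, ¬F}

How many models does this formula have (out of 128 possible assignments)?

Split on E, then A.
  E=1, A=1: C free; 5 ways for (B,D,F,G) × 2^1 = 10.
  E=1, A=0: a clause becomes empty — 0.
  E=0, A=1: 13 of the 32 assignments to (B,C,D,F,G) work.
  E=0, A=0: remaining (B,C,D,F,G) ∈ {(1,1,1,0,1)} — 1.
Total: 10 + 0 + 13 + 1 = 24.

24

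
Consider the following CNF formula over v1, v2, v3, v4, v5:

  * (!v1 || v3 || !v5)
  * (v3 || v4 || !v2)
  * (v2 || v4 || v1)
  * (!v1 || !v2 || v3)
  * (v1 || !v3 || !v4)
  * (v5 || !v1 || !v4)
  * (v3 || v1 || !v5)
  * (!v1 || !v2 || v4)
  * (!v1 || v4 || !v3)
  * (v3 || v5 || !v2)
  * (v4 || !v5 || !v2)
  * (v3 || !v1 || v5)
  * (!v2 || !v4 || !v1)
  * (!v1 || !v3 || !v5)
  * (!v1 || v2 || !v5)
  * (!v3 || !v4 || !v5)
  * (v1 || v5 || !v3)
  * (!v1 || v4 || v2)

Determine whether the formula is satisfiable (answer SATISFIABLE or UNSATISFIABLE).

Set v1 = False and propagate.
Set v2 = False and propagate.
  then v4 is forced to True.
  then v3 is forced to False.
  then v5 is forced to False.
So v1 = False  v2 = False  v3 = False  v4 = True  v5 = False is a satisfying assignment.

SATISFIABLE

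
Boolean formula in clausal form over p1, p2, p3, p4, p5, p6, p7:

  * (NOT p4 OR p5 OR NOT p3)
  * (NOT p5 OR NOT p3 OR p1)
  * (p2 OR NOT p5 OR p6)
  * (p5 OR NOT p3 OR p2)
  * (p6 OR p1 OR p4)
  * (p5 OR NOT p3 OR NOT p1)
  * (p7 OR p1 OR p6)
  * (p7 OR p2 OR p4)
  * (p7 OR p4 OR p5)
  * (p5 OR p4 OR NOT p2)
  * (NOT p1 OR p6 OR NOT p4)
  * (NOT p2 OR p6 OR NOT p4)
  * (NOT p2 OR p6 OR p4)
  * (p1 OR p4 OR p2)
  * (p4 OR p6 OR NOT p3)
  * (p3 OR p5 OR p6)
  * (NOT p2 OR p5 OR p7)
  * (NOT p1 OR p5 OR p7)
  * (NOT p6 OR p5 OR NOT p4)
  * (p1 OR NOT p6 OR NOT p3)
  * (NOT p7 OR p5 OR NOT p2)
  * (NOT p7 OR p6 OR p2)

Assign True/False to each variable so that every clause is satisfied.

Try p1 = True.
Try p2 = False.
Set p3 = True and propagate.
  then p5 is forced to True.
  then p6 is forced to True.
For the remaining variables, p4 = True, p7 = True works.

p1 = 1, p2 = 0, p3 = 1, p4 = 1, p5 = 1, p6 = 1, p7 = 1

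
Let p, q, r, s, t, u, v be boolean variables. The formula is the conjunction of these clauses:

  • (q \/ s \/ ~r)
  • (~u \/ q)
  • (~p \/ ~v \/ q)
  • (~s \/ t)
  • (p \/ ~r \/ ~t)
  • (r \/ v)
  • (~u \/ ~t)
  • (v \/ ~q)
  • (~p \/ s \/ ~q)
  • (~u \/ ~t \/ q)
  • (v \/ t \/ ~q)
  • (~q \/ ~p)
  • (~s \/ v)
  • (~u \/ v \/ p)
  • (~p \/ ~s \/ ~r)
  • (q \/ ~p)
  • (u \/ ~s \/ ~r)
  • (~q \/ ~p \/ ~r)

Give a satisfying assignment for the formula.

Set p = False and propagate.
Try q = True.
  then v is forced to True.
Branch on r: take r = False.
The remaining clauses are satisfied by s = False, t = True, u = False.
Every clause has at least one true literal under this assignment.

p = 0, q = 1, r = 0, s = 0, t = 1, u = 0, v = 1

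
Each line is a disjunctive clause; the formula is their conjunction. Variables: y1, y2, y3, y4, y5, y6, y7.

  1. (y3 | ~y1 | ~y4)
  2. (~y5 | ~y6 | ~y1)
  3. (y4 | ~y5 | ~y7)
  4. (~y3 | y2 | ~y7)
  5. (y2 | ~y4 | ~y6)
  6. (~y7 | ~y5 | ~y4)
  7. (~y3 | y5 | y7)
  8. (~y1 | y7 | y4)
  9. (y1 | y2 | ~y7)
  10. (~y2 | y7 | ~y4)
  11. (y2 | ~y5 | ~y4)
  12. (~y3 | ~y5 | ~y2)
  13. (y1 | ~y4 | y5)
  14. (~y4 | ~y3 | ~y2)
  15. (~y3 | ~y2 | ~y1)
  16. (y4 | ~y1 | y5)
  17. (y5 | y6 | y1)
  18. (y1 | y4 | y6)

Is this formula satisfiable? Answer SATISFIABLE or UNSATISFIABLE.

Branch on y1: take y1 = False.
Branch on y2: take y2 = True.
The remaining clauses are satisfied by y3 = False, y4 = False, y5 = True, y6 = True, y7 = False.
So y1=F, y2=T, y3=F, y4=F, y5=T, y6=T, y7=F is a satisfying assignment.

SATISFIABLE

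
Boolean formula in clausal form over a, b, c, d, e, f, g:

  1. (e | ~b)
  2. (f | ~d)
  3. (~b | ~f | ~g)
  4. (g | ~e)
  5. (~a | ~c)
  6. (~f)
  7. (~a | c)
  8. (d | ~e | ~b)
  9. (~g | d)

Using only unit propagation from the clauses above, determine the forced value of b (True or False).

False

Unit clause (~f) sets f = False.
(f | ~d) with f = False leaves only ~d, so d = False.
From (d | ~g) and d = False: g = False.
(~e | g) with g = False leaves only ~e, so e = False.
(~b | e) with e = False leaves only ~b, so b = False.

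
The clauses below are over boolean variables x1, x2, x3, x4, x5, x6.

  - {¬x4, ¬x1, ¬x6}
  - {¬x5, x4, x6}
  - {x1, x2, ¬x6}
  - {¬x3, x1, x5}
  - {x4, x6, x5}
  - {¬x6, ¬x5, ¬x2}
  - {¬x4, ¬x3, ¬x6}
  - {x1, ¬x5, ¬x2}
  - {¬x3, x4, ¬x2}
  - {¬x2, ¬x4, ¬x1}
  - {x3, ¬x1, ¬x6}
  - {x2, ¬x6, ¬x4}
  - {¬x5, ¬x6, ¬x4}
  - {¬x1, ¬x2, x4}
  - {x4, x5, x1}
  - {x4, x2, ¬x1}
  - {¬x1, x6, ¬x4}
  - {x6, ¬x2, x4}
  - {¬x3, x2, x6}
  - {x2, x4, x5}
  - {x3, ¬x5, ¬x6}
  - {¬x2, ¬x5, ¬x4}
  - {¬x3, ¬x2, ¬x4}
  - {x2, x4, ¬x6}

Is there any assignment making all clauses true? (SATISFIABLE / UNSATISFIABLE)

Try x1 = False.
The remaining clauses are satisfied by x2 = True, x3 = False, x4 = True, x5 = False, x6 = True.
Every clause has at least one true literal under this assignment.
So x1 = 0  x2 = 1  x3 = 0  x4 = 1  x5 = 0  x6 = 1 is a satisfying assignment.

SATISFIABLE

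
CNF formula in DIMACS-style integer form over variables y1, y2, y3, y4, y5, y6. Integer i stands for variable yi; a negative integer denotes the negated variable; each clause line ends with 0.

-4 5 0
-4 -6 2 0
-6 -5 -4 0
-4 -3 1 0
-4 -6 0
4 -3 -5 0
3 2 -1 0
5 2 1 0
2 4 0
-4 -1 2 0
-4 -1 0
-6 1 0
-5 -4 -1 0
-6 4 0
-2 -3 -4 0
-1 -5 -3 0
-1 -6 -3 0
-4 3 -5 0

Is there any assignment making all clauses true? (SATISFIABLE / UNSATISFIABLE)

y6 occurs only negated in the remaining clauses — set y6 = False.
Try y1 = True.
  then y4 is forced to False.
  then y2 is forced to True.
Set y3 = True and propagate.
  then y5 is forced to False.
Every clause has at least one true literal under this assignment.
So y1=T, y2=T, y3=T, y4=F, y5=F, y6=F is a satisfying assignment.

SATISFIABLE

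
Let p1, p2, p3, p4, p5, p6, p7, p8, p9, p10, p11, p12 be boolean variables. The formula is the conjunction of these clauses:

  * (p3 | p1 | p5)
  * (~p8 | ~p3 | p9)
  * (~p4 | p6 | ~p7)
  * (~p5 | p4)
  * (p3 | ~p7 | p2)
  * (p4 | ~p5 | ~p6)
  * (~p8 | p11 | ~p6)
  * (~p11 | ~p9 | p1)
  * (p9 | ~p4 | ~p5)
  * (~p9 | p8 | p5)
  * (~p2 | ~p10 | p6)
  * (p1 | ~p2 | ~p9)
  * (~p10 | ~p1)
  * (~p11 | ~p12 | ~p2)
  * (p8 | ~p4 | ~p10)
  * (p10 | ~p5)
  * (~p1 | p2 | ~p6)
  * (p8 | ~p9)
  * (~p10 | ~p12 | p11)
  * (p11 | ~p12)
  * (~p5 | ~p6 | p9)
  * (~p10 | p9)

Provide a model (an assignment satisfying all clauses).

Pure literal: p12 appears only negated; assign p12 = False.
Try p1 = True.
  then p10 is forced to False.
  then p5 is forced to False.
Set p2 = True and propagate.
Set p3 = False and propagate.
The remaining clauses are satisfied by p4 = False, p6 = True, p7 = True, p8 = True, p9 = False, p11 = True.

p1=T, p2=T, p3=F, p4=F, p5=F, p6=T, p7=T, p8=T, p9=F, p10=F, p11=T, p12=F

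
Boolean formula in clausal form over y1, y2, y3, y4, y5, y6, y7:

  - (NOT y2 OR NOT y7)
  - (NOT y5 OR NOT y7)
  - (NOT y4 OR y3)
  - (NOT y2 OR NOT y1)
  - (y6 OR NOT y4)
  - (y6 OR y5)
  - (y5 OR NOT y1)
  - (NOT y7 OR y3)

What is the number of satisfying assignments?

23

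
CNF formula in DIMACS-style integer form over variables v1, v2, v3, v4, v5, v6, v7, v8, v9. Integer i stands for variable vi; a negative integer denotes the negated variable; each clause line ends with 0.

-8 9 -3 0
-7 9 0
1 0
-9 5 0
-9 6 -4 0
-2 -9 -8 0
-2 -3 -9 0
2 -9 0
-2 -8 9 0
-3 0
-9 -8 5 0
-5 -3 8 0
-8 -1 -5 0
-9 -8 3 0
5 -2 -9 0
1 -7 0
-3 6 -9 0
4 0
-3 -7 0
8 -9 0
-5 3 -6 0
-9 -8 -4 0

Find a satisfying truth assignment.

v1=T, v2=F, v3=F, v4=T, v5=F, v6=F, v7=F, v8=T, v9=F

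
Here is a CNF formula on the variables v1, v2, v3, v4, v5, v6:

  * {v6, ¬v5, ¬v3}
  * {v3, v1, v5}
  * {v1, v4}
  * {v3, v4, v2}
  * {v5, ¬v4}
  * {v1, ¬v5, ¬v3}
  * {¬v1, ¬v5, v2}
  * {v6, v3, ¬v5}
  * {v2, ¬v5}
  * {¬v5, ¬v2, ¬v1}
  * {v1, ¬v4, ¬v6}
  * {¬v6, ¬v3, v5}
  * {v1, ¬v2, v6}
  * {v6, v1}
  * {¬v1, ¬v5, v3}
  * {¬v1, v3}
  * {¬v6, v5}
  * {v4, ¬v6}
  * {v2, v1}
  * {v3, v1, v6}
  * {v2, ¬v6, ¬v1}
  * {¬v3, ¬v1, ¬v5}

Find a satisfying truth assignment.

Try v1 = True.
  then v3 is forced to True.
  then v5 is forced to False.
  then v4 is forced to False.
  then v6 is forced to False.
v2 is now unconstrained; take v2 = False.

v1=T  v2=F  v3=T  v4=F  v5=F  v6=F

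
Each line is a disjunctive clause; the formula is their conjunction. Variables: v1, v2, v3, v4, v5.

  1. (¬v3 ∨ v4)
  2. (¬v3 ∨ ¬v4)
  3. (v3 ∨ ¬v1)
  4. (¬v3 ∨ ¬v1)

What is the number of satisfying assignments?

8

Case analysis on v3 and v1:
  v3=T, v1=T: a clause becomes empty — 0.
  v3=T, v1=F: a clause becomes empty — 0.
  v3=F, v1=T: a clause becomes empty — 0.
  v3=F, v1=F: v2, v4, v5 free → 2^3 = 8.
Total: 0 + 0 + 0 + 8 = 8.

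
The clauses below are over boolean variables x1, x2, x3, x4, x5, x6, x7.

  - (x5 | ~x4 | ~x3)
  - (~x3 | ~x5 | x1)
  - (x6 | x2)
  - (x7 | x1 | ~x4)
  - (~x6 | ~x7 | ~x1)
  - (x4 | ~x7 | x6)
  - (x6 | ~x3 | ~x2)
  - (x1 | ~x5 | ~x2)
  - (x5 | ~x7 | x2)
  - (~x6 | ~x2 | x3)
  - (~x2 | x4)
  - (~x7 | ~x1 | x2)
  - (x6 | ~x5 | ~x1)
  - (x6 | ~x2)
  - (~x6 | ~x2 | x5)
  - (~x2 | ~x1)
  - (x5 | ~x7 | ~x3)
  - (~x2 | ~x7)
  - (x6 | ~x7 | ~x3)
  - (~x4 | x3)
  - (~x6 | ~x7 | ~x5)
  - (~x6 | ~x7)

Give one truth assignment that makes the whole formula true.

x1=True, x2=False, x3=True, x4=False, x5=False, x6=True, x7=False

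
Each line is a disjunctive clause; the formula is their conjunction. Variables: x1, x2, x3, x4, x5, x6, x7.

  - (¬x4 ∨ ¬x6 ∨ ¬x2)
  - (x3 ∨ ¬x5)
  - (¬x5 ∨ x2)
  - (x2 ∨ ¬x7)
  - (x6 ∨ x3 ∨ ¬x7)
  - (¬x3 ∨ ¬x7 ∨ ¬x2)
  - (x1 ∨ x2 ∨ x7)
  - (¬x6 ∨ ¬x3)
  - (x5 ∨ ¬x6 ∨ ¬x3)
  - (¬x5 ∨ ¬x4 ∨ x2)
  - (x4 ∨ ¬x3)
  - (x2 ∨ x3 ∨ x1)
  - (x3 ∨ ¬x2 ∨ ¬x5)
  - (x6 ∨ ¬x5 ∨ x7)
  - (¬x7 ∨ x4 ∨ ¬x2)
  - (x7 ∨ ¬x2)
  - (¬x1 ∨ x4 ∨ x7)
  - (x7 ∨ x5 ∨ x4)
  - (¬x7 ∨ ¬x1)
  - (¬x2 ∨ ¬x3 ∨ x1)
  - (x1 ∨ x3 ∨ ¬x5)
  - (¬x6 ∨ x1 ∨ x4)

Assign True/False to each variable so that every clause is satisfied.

x1 = T, x2 = F, x3 = F, x4 = T, x5 = F, x6 = F, x7 = F

Check each clause:
  1. (¬x6 ∨ ¬x2 ∨ ¬x4) — ¬x6 is true.
  2. (¬x5 ∨ x3) — ¬x5 is true.
  3. (¬x5 ∨ x2) — ¬x5 is true.
  4. (¬x7 ∨ x2) — ¬x7 is true.
  5. (¬x7 ∨ x6 ∨ x3) — ¬x7 is true.
  6. (¬x3 ∨ ¬x2 ∨ ¬x7) — ¬x7 is true.
  7. (x1 ∨ x7 ∨ x2) — x1 is true.
  8. (¬x3 ∨ ¬x6) — ¬x6 is true.
  9. (¬x3 ∨ ¬x6 ∨ x5) — ¬x3 is true.
  10. (¬x4 ∨ x2 ∨ ¬x5) — ¬x5 is true.
  11. (x4 ∨ ¬x3) — x4 is true.
  12. (x1 ∨ x2 ∨ x3) — x1 is true.
  13. (¬x5 ∨ ¬x2 ∨ x3) — ¬x5 is true.
  14. (x6 ∨ x7 ∨ ¬x5) — ¬x5 is true.
  15. (¬x7 ∨ x4 ∨ ¬x2) — ¬x7 is true.
  16. (¬x2 ∨ x7) — ¬x2 is true.
  17. (¬x1 ∨ x7 ∨ x4) — x4 is true.
  18. (x4 ∨ x7 ∨ x5) — x4 is true.
  19. (¬x1 ∨ ¬x7) — ¬x7 is true.
  20. (x1 ∨ ¬x3 ∨ ¬x2) — x1 is true.
  21. (¬x5 ∨ x1 ∨ x3) — x1 is true.
  22. (x4 ∨ x1 ∨ ¬x6) — x1 is true.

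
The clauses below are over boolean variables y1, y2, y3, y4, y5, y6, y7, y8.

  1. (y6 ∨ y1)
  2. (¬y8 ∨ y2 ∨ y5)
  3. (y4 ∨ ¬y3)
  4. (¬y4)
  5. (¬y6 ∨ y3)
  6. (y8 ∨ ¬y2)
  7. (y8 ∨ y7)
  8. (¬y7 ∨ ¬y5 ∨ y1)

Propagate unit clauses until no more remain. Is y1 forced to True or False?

True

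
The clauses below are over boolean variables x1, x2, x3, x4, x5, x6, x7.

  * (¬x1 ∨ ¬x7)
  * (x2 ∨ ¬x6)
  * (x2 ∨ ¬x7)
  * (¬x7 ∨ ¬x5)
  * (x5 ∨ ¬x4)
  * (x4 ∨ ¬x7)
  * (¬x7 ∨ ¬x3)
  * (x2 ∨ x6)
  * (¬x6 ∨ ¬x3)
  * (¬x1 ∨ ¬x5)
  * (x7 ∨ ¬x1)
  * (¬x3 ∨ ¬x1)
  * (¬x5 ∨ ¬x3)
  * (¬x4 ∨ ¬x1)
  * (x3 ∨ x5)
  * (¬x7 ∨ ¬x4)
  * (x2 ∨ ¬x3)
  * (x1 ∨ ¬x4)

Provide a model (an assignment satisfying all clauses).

x1=False, x2=True, x3=False, x4=False, x5=True, x6=False, x7=False

x2 occurs only positively in the remaining clauses — set x2 = True.
Set x1 = False and propagate.
  then x4 is forced to False.
  then x7 is forced to False.
Set x3 = False and propagate.
  then x5 is forced to True.
x6 is now unconstrained; take x6 = False.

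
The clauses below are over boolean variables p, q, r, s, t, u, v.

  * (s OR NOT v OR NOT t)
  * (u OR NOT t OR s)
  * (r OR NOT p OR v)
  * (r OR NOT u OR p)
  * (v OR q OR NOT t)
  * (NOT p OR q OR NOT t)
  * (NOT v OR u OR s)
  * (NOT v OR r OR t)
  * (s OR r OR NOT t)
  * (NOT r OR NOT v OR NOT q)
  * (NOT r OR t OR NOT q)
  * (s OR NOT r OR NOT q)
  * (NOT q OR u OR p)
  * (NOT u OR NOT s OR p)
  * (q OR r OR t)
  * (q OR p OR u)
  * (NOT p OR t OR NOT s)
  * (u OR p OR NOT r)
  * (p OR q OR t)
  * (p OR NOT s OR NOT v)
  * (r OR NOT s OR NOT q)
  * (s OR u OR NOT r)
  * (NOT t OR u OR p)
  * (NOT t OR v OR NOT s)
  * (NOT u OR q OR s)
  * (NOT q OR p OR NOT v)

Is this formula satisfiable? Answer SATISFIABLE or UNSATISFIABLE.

UNSATISFIABLE

p = True:
  s = True:
    propagation gives t=True, q=True, r=True, v=False; an empty clause results — contradiction.
  s = False:
    r = True:
      propagation gives q=False, t=False, u=True; contradiction.
    r = False:
      propagation gives v=True, t=False; contradiction.
p = False:
  q = True:
    propagation gives u=True, r=True, v=False, t=True; an empty clause results — contradiction.
  q = False:
    propagation gives u=True, r=True, s=False; an empty clause results — contradiction.
Every branch closes, so no satisfying assignment exists.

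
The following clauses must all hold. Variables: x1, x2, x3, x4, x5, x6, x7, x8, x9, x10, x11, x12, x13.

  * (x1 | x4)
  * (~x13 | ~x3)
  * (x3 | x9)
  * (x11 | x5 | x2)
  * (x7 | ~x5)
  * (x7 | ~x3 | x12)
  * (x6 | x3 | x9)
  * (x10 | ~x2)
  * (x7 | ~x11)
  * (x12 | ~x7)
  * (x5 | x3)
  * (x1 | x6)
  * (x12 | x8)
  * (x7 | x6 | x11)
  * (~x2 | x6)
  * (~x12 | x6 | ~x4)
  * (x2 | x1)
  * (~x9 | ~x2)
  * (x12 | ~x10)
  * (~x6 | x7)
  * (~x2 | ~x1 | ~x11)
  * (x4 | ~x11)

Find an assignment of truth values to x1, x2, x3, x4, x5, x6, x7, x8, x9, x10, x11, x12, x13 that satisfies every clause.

x1 = True, x2 = False, x3 = True, x4 = True, x5 = True, x6 = True, x7 = True, x8 = True, x9 = False, x10 = True, x11 = True, x12 = True, x13 = False

Check each clause:
  1. (x1 | x4) — x1 is true.
  2. (~x3 | ~x13) — ~x13 is true.
  3. (x3 | x9) — x3 is true.
  4. (x11 | x2 | x5) — x11 is true.
  5. (~x5 | x7) — x7 is true.
  6. (x12 | x7 | ~x3) — x12 is true.
  7. (x6 | x3 | x9) — x3 is true.
  8. (~x2 | x10) — x10 is true.
  9. (~x11 | x7) — x7 is true.
  10. (x12 | ~x7) — x12 is true.
  11. (x5 | x3) — x3 is true.
  12. (x1 | x6) — x1 is true.
  13. (x8 | x12) — x8 is true.
  14. (x11 | x7 | x6) — x11 is true.
  15. (~x2 | x6) — x6 is true.
  16. (x6 | ~x12 | ~x4) — x6 is true.
  17. (x2 | x1) — x1 is true.
  18. (~x2 | ~x9) — ~x2 is true.
  19. (x12 | ~x10) — x12 is true.
  20. (x7 | ~x6) — x7 is true.
  21. (~x11 | ~x2 | ~x1) — ~x2 is true.
  22. (~x11 | x4) — x4 is true.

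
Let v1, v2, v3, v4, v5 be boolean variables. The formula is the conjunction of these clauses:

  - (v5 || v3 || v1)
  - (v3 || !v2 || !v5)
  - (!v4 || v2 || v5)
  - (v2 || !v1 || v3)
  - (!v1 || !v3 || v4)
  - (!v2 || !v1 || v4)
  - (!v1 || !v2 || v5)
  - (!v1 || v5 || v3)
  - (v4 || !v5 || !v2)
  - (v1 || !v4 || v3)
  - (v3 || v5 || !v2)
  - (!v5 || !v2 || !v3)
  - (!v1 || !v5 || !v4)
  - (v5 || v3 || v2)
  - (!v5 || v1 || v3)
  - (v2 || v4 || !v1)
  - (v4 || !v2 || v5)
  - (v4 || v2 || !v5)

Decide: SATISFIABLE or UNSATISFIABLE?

Try v1 = False.
Try v2 = False.
Try v3 = True.
The remaining clauses are satisfied by v4 = True, v5 = True.
So v1=0  v2=0  v3=1  v4=1  v5=1 is a satisfying assignment.

SATISFIABLE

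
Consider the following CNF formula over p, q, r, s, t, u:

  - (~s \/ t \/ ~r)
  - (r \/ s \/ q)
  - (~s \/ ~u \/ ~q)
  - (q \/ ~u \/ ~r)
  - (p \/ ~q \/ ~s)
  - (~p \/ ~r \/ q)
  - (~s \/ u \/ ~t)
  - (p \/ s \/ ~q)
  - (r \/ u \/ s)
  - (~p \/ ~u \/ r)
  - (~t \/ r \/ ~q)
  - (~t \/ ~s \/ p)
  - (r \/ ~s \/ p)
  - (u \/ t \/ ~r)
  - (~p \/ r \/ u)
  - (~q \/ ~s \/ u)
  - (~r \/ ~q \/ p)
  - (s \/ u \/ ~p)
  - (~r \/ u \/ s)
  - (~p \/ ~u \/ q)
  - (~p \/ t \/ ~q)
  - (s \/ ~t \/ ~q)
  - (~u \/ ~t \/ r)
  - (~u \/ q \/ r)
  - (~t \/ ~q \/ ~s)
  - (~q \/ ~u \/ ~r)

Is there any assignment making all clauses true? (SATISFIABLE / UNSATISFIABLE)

UNSATISFIABLE

q = True:
  s = True:
    propagation gives u=False; an empty clause results — contradiction.
  s = False:
    propagation gives p=True, u=True, r=True; an empty clause results — contradiction.
q = False:
  r = True:
    propagation gives u=False, p=False, t=True, s=False; an empty clause results — contradiction.
  r = False:
    propagation gives s=True, p=True, u=False; an empty clause results — contradiction.
Every branch closes, so no satisfying assignment exists.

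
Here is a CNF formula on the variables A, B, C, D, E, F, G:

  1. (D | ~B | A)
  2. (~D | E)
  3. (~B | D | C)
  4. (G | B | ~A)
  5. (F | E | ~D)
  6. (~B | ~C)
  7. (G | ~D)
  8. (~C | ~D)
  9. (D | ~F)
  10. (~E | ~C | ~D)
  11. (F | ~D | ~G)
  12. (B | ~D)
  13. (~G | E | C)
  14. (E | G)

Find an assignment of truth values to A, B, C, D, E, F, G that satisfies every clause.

A = False, B = False, C = False, D = False, E = True, F = False, G = False

Check each clause:
  1. (~B | D | A) — ~B is true.
  2. (E | ~D) — ~D is true.
  3. (~B | C | D) — ~B is true.
  4. (~A | B | G) — ~A is true.
  5. (E | ~D | F) — ~D is true.
  6. (~B | ~C) — ~C is true.
  7. (~D | G) — ~D is true.
  8. (~D | ~C) — ~D is true.
  9. (D | ~F) — ~F is true.
  10. (~E | ~C | ~D) — ~D is true.
  11. (~G | F | ~D) — ~G is true.
  12. (B | ~D) — ~D is true.
  13. (E | C | ~G) — ~G is true.
  14. (G | E) — E is true.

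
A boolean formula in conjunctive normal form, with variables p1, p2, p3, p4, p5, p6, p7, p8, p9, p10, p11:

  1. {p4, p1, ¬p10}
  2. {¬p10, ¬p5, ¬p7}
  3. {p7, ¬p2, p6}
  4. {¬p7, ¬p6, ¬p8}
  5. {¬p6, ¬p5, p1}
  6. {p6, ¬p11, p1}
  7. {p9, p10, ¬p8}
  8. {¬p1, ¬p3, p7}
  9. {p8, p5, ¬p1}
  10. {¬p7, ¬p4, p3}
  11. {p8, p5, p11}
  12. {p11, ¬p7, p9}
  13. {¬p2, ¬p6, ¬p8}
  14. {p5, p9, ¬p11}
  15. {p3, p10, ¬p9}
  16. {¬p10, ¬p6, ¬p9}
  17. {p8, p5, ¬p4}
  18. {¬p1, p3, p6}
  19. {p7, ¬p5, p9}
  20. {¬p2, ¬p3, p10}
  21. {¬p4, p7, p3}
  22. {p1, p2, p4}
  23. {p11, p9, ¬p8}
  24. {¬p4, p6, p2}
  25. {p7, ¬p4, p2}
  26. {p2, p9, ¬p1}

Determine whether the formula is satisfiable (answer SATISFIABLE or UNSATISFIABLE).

Set p1 = True and propagate.
Set p2 = False and propagate.
  then p9 is forced to True.
For the remaining variables, p3 = True, p4 = False, p5 = True, p6 = False, p7 = True, p8 = True, p10 = False, p11 = False works.
So p1 = True, p2 = False, p3 = True, p4 = False, p5 = True, p6 = False, p7 = True, p8 = True, p9 = True, p10 = False, p11 = False is a satisfying assignment.

SATISFIABLE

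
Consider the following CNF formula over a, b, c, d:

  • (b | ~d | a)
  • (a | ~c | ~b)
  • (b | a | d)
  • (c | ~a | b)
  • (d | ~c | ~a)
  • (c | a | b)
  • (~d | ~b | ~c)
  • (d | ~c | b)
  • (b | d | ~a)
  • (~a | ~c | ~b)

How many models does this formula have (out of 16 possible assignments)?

5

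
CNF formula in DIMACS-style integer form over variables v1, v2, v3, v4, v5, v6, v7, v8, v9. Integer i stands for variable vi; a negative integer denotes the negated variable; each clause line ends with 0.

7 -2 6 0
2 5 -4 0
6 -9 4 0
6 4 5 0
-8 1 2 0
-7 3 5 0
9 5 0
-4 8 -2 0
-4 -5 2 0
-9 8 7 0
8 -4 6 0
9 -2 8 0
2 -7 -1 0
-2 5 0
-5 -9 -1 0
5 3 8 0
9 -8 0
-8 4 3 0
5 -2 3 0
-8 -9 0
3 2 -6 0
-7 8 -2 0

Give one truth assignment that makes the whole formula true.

v1=F, v2=F, v3=T, v4=F, v5=T, v6=F, v7=F, v8=F, v9=F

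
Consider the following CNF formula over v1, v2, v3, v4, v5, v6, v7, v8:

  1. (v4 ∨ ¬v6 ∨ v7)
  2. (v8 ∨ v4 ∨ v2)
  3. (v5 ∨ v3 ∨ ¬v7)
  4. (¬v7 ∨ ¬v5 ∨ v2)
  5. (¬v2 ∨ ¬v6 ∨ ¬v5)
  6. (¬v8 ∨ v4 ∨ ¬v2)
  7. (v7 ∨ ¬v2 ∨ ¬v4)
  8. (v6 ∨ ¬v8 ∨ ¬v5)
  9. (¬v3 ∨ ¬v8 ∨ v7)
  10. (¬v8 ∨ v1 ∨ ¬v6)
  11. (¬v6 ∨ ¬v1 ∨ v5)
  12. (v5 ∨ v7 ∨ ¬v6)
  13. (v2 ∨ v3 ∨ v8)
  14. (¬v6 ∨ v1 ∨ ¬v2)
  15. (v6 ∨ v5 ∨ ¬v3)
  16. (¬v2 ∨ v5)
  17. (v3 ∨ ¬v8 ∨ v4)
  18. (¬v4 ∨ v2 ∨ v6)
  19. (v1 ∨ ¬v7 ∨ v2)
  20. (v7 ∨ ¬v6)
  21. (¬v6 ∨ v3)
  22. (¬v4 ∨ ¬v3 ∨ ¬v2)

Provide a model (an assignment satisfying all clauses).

v1=T, v2=T, v3=F, v4=T, v5=T, v6=F, v7=T, v8=F

Try v1 = True.
Branch on v2: take v2 = True.
  then v5 is forced to True.
  then v6 is forced to False.
  then v8 is forced to False.
For the remaining variables, v3 = False, v4 = True, v7 = True works.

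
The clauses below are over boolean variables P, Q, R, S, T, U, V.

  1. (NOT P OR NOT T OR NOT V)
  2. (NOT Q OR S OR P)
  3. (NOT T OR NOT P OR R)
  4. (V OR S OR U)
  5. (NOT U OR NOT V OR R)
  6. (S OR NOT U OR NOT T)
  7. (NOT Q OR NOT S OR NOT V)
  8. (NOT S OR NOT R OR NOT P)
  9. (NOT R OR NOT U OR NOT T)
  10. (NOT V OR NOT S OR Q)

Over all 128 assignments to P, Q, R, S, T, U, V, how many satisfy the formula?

35

Split on S, then V.
  S=T, V=T: a clause becomes empty — 0.
  S=T, V=F: Q free; 9 ways for (P,R,T,U) × 2^1 = 18.
  S=F, V=T: 11 of the 32 assignments to (P,Q,R,T,U) work.
  S=F, V=F: R free; 3 ways for (P,Q,T,U) × 2^1 = 6.
Total: 0 + 18 + 11 + 6 = 35.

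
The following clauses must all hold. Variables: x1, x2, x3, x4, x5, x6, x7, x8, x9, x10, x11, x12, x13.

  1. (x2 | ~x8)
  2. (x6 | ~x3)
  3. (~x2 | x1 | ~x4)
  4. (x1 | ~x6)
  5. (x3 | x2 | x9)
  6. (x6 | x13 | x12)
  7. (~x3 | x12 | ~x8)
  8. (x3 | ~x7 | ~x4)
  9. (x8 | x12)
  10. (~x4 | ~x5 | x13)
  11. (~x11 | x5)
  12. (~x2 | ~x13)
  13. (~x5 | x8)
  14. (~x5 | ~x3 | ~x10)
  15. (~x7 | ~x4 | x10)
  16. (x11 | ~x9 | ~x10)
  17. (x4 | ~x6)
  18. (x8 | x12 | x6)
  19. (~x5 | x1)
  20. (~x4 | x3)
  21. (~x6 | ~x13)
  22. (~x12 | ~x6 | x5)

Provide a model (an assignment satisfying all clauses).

x1=False  x2=True  x3=False  x4=False  x5=False  x6=False  x7=True  x8=False  x9=False  x10=False  x11=False  x12=True  x13=False

Branch on x1: take x1 = False.
  then x6 is forced to False.
  then x3 is forced to False.
  then x5 is forced to False.
  then x11 is forced to False.
  then x4 is forced to False.
Set x2 = True and propagate.
  then x13 is forced to False.
  then x12 is forced to True.
Try x9 = False.
x7, x8, x10 are now unconstrained; take x7 = True, x8 = False, x10 = False.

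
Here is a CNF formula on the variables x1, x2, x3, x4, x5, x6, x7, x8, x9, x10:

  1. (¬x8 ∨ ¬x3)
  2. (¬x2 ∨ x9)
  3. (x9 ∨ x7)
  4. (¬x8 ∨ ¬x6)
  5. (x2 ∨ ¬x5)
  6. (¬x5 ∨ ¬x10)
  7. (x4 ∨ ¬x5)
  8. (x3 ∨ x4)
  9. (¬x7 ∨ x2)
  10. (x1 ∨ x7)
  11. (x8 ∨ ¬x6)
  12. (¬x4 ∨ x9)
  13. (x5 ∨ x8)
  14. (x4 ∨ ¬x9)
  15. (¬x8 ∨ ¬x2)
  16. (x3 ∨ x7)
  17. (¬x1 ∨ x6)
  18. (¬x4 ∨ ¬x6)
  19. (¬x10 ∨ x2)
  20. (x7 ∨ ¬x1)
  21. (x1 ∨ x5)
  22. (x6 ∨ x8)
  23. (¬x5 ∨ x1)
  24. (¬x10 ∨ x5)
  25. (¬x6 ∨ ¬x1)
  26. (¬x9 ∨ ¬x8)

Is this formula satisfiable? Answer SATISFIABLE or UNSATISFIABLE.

UNSATISFIABLE

x5 = True:
  propagation gives x2=True, x9=True, x10=False, x4=True; an empty clause results — contradiction.
x5 = False:
  propagation gives x8=True, x3=False, x6=False, x4=True; an empty clause results — contradiction.
Every branch closes, so no satisfying assignment exists.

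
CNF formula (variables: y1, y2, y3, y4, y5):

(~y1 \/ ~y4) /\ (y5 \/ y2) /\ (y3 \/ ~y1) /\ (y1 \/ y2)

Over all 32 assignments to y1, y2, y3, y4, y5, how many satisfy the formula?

11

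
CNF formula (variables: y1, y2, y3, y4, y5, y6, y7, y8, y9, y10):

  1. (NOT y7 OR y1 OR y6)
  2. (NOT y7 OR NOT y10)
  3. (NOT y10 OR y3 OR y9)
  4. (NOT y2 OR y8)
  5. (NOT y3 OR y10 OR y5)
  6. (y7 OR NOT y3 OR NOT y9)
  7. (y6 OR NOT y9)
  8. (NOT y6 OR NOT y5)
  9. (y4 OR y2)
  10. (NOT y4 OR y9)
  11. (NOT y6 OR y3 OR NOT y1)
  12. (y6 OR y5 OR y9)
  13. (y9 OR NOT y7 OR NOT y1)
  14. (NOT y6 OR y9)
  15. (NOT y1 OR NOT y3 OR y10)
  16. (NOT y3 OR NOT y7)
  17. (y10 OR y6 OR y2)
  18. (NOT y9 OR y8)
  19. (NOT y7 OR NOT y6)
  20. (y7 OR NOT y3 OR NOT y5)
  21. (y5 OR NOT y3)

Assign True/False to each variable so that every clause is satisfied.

y1 = False, y2 = True, y3 = False, y4 = False, y5 = False, y6 = True, y7 = False, y8 = True, y9 = True, y10 = False

y8 occurs only positively in the remaining clauses — set y8 = True.
Branch on y1: take y1 = False.
Try y2 = True.
For the remaining variables, y3 = False, y4 = False, y5 = False, y6 = True, y7 = False, y9 = True, y10 = False works.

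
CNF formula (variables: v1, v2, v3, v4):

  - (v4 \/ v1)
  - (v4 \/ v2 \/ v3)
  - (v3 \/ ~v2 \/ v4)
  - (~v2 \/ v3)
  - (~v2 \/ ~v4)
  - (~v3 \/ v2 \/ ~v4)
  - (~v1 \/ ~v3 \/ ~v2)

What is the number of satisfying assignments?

The models are:
  v1=F v2=F v3=F v4=T
  v1=T v2=F v3=F v4=T
  v1=T v2=F v3=T v4=F
That's 3 in total.

3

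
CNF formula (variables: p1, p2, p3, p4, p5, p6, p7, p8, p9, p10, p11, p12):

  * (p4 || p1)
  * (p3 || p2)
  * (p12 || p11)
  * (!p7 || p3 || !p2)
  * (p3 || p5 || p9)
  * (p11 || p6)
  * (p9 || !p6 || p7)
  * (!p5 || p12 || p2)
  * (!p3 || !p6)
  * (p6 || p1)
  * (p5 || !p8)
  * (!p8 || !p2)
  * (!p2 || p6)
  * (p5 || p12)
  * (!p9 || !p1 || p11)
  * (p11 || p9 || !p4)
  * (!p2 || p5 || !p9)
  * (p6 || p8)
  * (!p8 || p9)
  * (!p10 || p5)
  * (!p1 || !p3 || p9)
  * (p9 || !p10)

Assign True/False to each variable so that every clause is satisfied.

p10 occurs only negated in the remaining clauses — set p10 = False.
p11 occurs only positively in the remaining clauses — set p11 = True.
Branch on p1: take p1 = False.
  then p4 is forced to True.
  then p6 is forced to True.
  then p3 is forced to False.
  then p2 is forced to True.
  then p7 is forced to False.
  then p9 is forced to True.
  then p8 is forced to False.
  then p5 is forced to True.
p12 is now unconstrained; take p12 = True.
Every clause has at least one true literal under this assignment.

p1=0  p2=1  p3=0  p4=1  p5=1  p6=1  p7=0  p8=0  p9=1  p10=0  p11=1  p12=1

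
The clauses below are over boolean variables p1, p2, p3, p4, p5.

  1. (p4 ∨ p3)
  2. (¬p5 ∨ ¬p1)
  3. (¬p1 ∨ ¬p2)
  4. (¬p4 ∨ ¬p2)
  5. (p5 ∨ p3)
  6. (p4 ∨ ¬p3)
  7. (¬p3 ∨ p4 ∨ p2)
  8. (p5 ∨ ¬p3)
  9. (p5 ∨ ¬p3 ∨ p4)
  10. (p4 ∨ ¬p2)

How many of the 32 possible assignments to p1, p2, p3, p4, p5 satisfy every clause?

2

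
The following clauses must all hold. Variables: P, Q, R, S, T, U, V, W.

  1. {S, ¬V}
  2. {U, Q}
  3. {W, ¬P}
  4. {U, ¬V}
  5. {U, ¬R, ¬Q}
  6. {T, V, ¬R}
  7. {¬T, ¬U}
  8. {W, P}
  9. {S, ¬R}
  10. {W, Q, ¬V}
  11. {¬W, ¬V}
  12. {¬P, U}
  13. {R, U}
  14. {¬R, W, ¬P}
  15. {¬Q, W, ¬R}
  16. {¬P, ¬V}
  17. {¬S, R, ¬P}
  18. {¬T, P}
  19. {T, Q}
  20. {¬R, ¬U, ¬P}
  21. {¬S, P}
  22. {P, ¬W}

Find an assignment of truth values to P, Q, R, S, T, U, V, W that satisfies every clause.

P = True, Q = True, R = False, S = False, T = False, U = True, V = False, W = True

Set P = True and propagate.
  then W is forced to True.
  then V is forced to False.
  then U is forced to True.
  then T is forced to False.
  then R is forced to False.
  then S is forced to False.
  then Q is forced to True.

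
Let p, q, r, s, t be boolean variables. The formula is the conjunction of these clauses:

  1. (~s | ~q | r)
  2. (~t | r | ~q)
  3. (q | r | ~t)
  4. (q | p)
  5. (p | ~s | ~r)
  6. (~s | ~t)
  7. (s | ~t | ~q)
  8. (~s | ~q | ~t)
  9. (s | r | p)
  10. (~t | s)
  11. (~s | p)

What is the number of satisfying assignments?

Split on s, then q.
  s=T, q=T: remaining (p,r,t) ∈ {(T,T,F)} — 1.
  s=T, q=F: remaining (p,r,t) ∈ {(T,F,F); (T,T,F)} — 2.
  s=F, q=T: remaining (p,r,t) ∈ {(F,T,F); (T,F,F); (T,T,F)} — 3.
  s=F, q=F: remaining (p,r,t) ∈ {(T,F,F); (T,T,F)} — 2.
Total: 1 + 2 + 3 + 2 = 8.

8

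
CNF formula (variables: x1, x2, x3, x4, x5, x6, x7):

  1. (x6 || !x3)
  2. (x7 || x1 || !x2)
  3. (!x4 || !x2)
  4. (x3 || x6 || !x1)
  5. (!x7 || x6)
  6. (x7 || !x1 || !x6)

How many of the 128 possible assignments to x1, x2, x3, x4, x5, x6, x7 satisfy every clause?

36

Split on x6, then x1.
  x6=T, x1=T: x3, x5 free; 3 ways for (x2,x4,x7) × 2^2 = 12.
  x6=T, x1=F: x3, x5 free; 5 ways for (x2,x4,x7) × 2^2 = 20.
  x6=F, x1=T: a clause becomes empty — 0.
  x6=F, x1=F: remaining (x2,x3,x4,x5,x7) ∈ {(F,F,F,F,F); (F,F,F,T,F); (F,F,T,F,F); (F,F,T,T,F)} — 4.
Total: 12 + 20 + 0 + 4 = 36.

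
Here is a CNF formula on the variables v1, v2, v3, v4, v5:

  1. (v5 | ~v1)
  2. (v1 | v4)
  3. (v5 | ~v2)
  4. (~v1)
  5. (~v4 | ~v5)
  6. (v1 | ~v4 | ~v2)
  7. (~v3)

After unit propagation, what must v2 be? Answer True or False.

False

(~v1) is a unit clause: v1 = False.
(v1 | v4): since v1 = False, the clause reduces to (v4). v4 = True.
(~v4 | ~v5): since v4 = True, the clause reduces to (~v5). v5 = False.
From (~v2 | v5) and v5 = False: v2 = False.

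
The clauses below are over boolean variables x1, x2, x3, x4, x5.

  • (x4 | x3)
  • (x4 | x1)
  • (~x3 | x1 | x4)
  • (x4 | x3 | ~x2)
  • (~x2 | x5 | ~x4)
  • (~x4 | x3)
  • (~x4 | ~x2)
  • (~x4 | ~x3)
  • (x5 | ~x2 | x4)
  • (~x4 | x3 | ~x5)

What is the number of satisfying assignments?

3

The models are:
  x1=T x2=F x3=T x4=F x5=F
  x1=T x2=F x3=T x4=F x5=T
  x1=T x2=T x3=T x4=F x5=T
Count: 3.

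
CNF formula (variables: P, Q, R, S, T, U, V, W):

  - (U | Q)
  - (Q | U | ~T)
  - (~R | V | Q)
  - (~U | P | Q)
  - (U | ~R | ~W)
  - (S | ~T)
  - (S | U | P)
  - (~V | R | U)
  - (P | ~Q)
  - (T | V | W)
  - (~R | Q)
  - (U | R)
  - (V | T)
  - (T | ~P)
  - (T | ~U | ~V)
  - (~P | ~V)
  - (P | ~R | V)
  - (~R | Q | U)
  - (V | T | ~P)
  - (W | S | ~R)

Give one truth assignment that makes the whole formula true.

P=1  Q=0  R=0  S=1  T=1  U=1  V=0  W=0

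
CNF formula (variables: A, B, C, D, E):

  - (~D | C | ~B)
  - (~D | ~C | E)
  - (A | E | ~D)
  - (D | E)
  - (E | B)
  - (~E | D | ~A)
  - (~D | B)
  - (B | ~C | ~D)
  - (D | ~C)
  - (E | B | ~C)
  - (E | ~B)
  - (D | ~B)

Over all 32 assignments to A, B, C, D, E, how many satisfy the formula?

3

The models are:
  A=F B=F C=F D=F E=T
  A=F B=T C=T D=T E=T
  A=T B=T C=T D=T E=T
Count: 3.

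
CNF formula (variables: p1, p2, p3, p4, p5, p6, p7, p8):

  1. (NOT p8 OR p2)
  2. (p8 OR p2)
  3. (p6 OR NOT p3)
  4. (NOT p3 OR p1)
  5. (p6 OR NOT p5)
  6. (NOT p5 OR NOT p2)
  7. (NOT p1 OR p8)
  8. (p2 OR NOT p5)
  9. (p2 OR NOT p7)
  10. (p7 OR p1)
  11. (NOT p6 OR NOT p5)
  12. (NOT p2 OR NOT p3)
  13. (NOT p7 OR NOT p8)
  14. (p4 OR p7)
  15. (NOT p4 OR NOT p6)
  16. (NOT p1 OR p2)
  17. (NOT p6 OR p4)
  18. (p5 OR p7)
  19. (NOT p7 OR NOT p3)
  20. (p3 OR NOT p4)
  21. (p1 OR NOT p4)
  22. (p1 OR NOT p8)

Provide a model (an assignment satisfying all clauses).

p1=F, p2=T, p3=F, p4=F, p5=F, p6=F, p7=T, p8=F

Check each clause:
  1. (NOT p8 OR p2) — NOT p8 is true.
  2. (p8 OR p2) — p2 is true.
  3. (p6 OR NOT p3) — NOT p3 is true.
  4. (p1 OR NOT p3) — NOT p3 is true.
  5. (NOT p5 OR p6) — NOT p5 is true.
  6. (NOT p2 OR NOT p5) — NOT p5 is true.
  7. (NOT p1 OR p8) — NOT p1 is true.
  8. (NOT p5 OR p2) — p2 is true.
  9. (NOT p7 OR p2) — p2 is true.
  10. (p7 OR p1) — p7 is true.
  11. (NOT p5 OR NOT p6) — NOT p6 is true.
  12. (NOT p3 OR NOT p2) — NOT p3 is true.
  13. (NOT p7 OR NOT p8) — NOT p8 is true.
  14. (p4 OR p7) — p7 is true.
  15. (NOT p4 OR NOT p6) — NOT p6 is true.
  16. (p2 OR NOT p1) — p2 is true.
  17. (NOT p6 OR p4) — NOT p6 is true.
  18. (p7 OR p5) — p7 is true.
  19. (NOT p3 OR NOT p7) — NOT p3 is true.
  20. (p3 OR NOT p4) — NOT p4 is true.
  21. (p1 OR NOT p4) — NOT p4 is true.
  22. (NOT p8 OR p1) — NOT p8 is true.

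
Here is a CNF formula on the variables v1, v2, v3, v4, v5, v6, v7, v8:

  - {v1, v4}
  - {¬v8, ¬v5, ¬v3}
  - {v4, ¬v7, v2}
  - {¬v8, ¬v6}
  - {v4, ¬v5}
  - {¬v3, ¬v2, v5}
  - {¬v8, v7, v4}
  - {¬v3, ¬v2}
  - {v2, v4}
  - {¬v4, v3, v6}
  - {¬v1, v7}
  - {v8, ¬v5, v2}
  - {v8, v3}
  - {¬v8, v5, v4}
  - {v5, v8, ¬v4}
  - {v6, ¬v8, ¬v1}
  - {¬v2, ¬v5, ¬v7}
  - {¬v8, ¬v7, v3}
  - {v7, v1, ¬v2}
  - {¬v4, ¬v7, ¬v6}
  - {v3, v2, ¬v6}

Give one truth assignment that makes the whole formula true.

v1 = False, v2 = False, v3 = True, v4 = True, v5 = False, v6 = False, v7 = True, v8 = True

Branch on v1: take v1 = False.
  then v4 is forced to True.
Try v2 = False.
For the remaining variables, v3 = True, v5 = False, v6 = False, v7 = True, v8 = True works.
Every clause has at least one true literal under this assignment.
Check each clause:
  1. {v4, v1} — v4 is true.
  2. {¬v5, ¬v3, ¬v8} — ¬v5 is true.
  3. {¬v7, v4, v2} — v4 is true.
  4. {¬v6, ¬v8} — ¬v6 is true.
  5. {¬v5, v4} — ¬v5 is true.
  6. {v5, ¬v3, ¬v2} — ¬v2 is true.
  7. {¬v8, v7, v4} — v4 is true.
  8. {¬v3, ¬v2} — ¬v2 is true.
  9. {v4, v2} — v4 is true.
  10. {v3, ¬v4, v6} — v3 is true.
  11. {¬v1, v7} — ¬v1 is true.
  12. {v2, v8, ¬v5} — v8 is true.
  13. {v8, v3} — v8 is true.
  14. {v5, ¬v8, v4} — v4 is true.
  15. {¬v4, v8, v5} — v8 is true.
  16. {v6, ¬v8, ¬v1} — ¬v1 is true.
  17. {¬v7, ¬v5, ¬v2} — ¬v5 is true.
  18. {v3, ¬v8, ¬v7} — v3 is true.
  19. {v7, v1, ¬v2} — ¬v2 is true.
  20. {¬v6, ¬v7, ¬v4} — ¬v6 is true.
  21. {¬v6, v3, v2} — ¬v6 is true.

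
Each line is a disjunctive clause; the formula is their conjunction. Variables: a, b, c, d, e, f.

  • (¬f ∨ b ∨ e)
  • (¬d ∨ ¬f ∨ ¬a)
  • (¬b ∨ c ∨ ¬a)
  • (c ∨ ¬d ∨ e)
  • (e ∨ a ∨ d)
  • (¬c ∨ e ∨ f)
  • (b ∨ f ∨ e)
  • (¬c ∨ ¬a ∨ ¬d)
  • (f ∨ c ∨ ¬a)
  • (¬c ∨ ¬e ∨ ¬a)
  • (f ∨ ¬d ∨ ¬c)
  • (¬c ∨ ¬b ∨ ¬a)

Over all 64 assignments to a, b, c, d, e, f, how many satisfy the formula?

16

Case analysis on c and a:
  c=1, a=1: a clause becomes empty — 0.
  c=1, a=0: 7 of the 16 assignments to (b,d,e,f) work.
  c=0, a=1: remaining (b,d,e,f) ∈ {(0,0,1,1)} — 1.
  c=0, a=0: forces e=1; b, d, f free → 2^3 = 8.
Total: 0 + 7 + 1 + 8 = 16.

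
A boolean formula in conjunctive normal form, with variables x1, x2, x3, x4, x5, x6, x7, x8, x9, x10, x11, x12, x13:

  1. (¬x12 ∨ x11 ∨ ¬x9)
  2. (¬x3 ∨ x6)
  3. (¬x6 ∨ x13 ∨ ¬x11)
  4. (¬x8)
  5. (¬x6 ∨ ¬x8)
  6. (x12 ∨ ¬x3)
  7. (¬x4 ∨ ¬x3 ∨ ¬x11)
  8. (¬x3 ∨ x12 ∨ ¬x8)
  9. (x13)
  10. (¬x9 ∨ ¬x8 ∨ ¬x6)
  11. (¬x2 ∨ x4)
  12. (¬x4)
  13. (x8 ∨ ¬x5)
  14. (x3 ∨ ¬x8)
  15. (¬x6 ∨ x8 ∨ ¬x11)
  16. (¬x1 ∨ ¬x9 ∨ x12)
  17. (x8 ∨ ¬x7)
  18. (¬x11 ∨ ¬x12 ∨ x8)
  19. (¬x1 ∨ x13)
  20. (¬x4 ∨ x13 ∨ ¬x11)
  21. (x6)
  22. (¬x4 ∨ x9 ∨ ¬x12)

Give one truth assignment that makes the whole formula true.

Unit propagation: (¬x8) forces x8 = False.
Unit propagation: (x13) forces x13 = True.
The clause (¬x4) is unit: x4 must be False.
The clause (¬x2) is unit: x2 must be False.
(¬x5) is a unit clause, so x5 = False.
(¬x7) is a unit clause, so x7 = False.
The clause (x6) is unit: x6 must be True.
Unit propagation: (¬x11) forces x11 = False.
x3 occurs only negated in the remaining clauses — set x3 = False.
x9 occurs only negated in the remaining clauses — set x9 = False.
x1, x10, x12 are now unconstrained; take x1 = True, x10 = False, x12 = False.
Check each clause:
  1. (¬x9 ∨ ¬x12 ∨ x11) — ¬x12 is true.
  2. (¬x3 ∨ x6) — ¬x3 is true.
  3. (¬x6 ∨ ¬x11 ∨ x13) — ¬x11 is true.
  4. (¬x8) — ¬x8 is true.
  5. (¬x8 ∨ ¬x6) — ¬x8 is true.
  6. (¬x3 ∨ x12) — ¬x3 is true.
  7. (¬x11 ∨ ¬x4 ∨ ¬x3) — ¬x11 is true.
  8. (¬x3 ∨ ¬x8 ∨ x12) — ¬x8 is true.
  9. (x13) — x13 is true.
  10. (¬x8 ∨ ¬x9 ∨ ¬x6) — ¬x8 is true.
  11. (x4 ∨ ¬x2) — ¬x2 is true.
  12. (¬x4) — ¬x4 is true.
  13. (x8 ∨ ¬x5) — ¬x5 is true.
  14. (¬x8 ∨ x3) — ¬x8 is true.
  15. (¬x11 ∨ ¬x6 ∨ x8) — ¬x11 is true.
  16. (¬x9 ∨ x12 ∨ ¬x1) — ¬x9 is true.
  17. (¬x7 ∨ x8) — ¬x7 is true.
  18. (¬x12 ∨ x8 ∨ ¬x11) — ¬x12 is true.
  19. (¬x1 ∨ x13) — x13 is true.
  20. (¬x11 ∨ x13 ∨ ¬x4) — ¬x11 is true.
  21. (x6) — x6 is true.
  22. (¬x12 ∨ x9 ∨ ¬x4) — ¬x4 is true.

x1=1, x2=0, x3=0, x4=0, x5=0, x6=1, x7=0, x8=0, x9=0, x10=0, x11=0, x12=0, x13=1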